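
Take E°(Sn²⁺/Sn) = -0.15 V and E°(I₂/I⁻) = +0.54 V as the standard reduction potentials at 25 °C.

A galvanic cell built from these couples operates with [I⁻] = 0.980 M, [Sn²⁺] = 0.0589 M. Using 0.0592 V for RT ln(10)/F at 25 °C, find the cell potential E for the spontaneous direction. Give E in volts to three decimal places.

+0.727 V

I₂/I⁻ is the cathode (higher E°), Sn²⁺/Sn the anode: E°cell = +0.54 − (-0.15) = +0.69 V, n = 2.
Overall: I₂(s) + Sn(s) → 2 I⁻(aq) + Sn²⁺(aq)
Q = [I⁻]^2·[Sn²⁺]; log Q = -1.247.
E = E° − (0.0592/n) log Q = +0.69 − (0.0592/2)(-1.247) = +0.727 V.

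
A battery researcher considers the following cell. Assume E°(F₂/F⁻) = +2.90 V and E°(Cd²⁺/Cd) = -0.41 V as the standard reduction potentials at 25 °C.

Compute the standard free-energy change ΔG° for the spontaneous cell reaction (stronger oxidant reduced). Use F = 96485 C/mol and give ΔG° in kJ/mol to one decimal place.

F₂/F⁻ (E° = +2.90 V) is the cathode; Cd²⁺/Cd (E° = -0.41 V) is the anode, so E°cell = +3.31 V.
Balancing electrons gives n = 2 (lcm of 2 and 2).
ΔG° = −nFE° = −(2)(96485)(+3.31) = -638,731 J = -638.7 kJ/mol.

-638.7 kJ/mol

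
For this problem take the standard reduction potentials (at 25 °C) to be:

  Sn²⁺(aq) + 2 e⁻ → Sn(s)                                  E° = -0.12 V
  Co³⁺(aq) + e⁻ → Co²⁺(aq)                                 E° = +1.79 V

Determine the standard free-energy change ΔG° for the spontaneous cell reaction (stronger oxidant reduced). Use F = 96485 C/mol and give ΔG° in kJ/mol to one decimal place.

Co³⁺/Co²⁺ (E° = +1.79 V) is the cathode; Sn²⁺/Sn (E° = -0.12 V) is the anode, so E°cell = +1.91 V.
Balancing electrons gives n = 2 (lcm of 1 and 2).
ΔG° = −nFE° = −(2)(96485)(+1.91) = -368,573 J = -368.6 kJ/mol.

-368.6 kJ/mol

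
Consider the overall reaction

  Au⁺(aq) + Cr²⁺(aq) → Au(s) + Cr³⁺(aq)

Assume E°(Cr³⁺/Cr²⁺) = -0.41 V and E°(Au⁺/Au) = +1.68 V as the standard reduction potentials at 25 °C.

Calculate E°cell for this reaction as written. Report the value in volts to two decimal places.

The Au⁺/Au couple has the higher reduction potential, so it is the cathode; Cr³⁺/Cr²⁺ is oxidised at the anode.
E°cell = E°(cathode) − E°(anode) = (+1.68) − (-0.41) = +2.09 V.
Since E°cell > 0, the reaction is spontaneous under standard conditions.

+2.09 V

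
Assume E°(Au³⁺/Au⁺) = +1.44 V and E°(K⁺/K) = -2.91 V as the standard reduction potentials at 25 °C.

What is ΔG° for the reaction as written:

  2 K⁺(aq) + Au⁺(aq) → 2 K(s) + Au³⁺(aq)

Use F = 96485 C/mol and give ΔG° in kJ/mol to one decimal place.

+839.4 kJ/mol

As written, K⁺/K is reduced (cathode) and Au³⁺/Au⁺ is oxidised (anode), so E°cell = (-2.91) − (+1.44) = -4.35 V.
Balancing electrons gives n = 2.
ΔG° = −nFE° = −(2)(96485)(-4.35) = 839,419 J = +839.4 kJ/mol.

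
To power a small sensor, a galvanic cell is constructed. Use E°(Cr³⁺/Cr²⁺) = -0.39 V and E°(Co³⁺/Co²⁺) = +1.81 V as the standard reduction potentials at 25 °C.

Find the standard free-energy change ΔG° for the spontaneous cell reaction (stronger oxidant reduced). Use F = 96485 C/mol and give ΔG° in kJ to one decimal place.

Co³⁺/Co²⁺ (E° = +1.81 V) is the cathode; Cr³⁺/Cr²⁺ (E° = -0.39 V) is the anode, so E°cell = +2.20 V.
Balancing electrons gives n = 1 (lcm of 1 and 1).
ΔG° = −nFE° = −(1)(96485)(+2.20) = -212,267 J = -212.3 kJ.

-212.3 kJ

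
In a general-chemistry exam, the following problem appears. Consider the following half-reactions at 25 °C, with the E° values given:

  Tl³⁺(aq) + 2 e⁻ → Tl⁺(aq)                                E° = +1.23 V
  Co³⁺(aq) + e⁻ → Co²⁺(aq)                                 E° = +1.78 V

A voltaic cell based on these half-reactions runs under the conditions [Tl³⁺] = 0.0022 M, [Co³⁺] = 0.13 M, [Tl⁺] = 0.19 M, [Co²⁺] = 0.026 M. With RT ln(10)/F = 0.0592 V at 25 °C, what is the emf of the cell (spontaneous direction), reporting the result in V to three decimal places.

+0.649 V

Co³⁺/Co²⁺ is the cathode (higher E°), Tl³⁺/Tl⁺ the anode: E°cell = +1.78 − (+1.23) = +0.55 V, n = 2.
Overall: 2 Co³⁺(aq) + Tl⁺(aq) → 2 Co²⁺(aq) + Tl³⁺(aq)
Q = [Co²⁺]^2·[Tl³⁺] / ([Co³⁺]^2·[Tl⁺]); log Q = -3.334.
E = E° − (0.0592/n) log Q = +0.55 − (0.0592/2)(-3.334) = +0.649 V.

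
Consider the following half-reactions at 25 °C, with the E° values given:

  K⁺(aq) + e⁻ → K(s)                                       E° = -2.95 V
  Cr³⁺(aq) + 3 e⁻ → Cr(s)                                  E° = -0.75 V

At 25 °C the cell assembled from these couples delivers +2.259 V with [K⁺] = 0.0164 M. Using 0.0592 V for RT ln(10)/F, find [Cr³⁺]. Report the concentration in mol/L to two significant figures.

0.0043 M

Cr³⁺/Cr is the cathode, K⁺/K the anode: E°cell = +2.20 V, n = 3.
Overall reaction: Cr³⁺(aq) + 3 K(s) → Cr(s) + 3 K⁺(aq); Q = [K⁺]^3/[Cr³⁺]^1.
From E = E° − (0.0592/n) log Q: log Q = (E° − E)·n/0.0592 = (+2.20 − (+2.259))·3/0.0592 = -2.9899.
So 1·log[Cr³⁺] = 3·log(0.0164) − log Q = -5.3555 − (-2.9899) = -2.3656; [Cr³⁺] = 10^(-2.3656) ≈ 0.0043 M.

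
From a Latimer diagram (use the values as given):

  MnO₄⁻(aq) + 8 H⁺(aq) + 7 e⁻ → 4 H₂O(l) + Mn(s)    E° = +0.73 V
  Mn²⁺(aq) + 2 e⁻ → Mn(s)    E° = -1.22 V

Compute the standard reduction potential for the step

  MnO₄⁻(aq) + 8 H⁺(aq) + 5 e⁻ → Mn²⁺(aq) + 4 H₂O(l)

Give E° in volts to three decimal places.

Sequential free energies add, so n₃E°₃ = n₁E°₁ + n₂E°₂.
With n₃ = 7, and the known step contributing 2×(-1.22) V, the unknown satisfies 5·E° = 7×(+0.73) − 2×(-1.22) = +7.550.
E° = +7.550 / 5 = +1.510 V.

+1.510 V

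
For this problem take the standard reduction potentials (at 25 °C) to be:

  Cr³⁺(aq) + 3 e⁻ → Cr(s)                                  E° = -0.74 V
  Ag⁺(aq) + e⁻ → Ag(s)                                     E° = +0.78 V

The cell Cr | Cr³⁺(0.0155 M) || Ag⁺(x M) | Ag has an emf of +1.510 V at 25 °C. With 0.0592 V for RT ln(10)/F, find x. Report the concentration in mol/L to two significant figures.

0.17 M

Ag⁺/Ag is the cathode, Cr³⁺/Cr the anode: E°cell = +1.52 V, n = 3.
Overall reaction: 3 Ag⁺(aq) + Cr(s) → 3 Ag(s) + Cr³⁺(aq); Q = [Cr³⁺]^1/[Ag⁺]^3.
From E = E° − (0.0592/n) log Q: log Q = (E° − E)·n/0.0592 = (+1.52 − (+1.510))·3/0.0592 = 0.5068.
So 3·log[Ag⁺] = 1·log(0.0155) − log Q = -1.8097 − (0.5068) = -2.3165; log[Ag⁺] = -2.3165 / 3 = -0.7722; [Ag⁺] = 10^(-0.7722) ≈ 0.17 M.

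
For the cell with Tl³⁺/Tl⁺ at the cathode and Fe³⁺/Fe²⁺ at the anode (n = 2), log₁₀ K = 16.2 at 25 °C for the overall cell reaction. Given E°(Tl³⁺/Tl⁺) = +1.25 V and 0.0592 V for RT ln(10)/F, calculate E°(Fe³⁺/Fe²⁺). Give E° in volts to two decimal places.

E°cell = (0.0592/n)·log K = (0.0592/2)(16.2) = +0.480 V.
Since Tl³⁺/Tl⁺ is the cathode and Fe³⁺/Fe²⁺ the anode, E°cell = E°(Tl³⁺/Tl⁺) − E°(Fe³⁺/Fe²⁺).
So E°(Fe³⁺/Fe²⁺) = E°(Tl³⁺/Tl⁺) − E°cell = (+1.25) − (+0.480) = +0.77 V.

+0.77 V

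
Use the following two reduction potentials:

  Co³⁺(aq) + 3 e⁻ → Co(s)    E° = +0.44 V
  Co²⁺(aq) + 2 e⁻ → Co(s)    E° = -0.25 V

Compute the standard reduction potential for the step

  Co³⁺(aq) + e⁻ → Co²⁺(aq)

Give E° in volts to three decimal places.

+1.820 V

Sequential free energies add, so n₃E°₃ = n₁E°₁ + n₂E°₂.
With n₃ = 3, and the known step contributing 2×(-0.25) V, the unknown satisfies 1·E° = 3×(+0.44) − 2×(-0.25) = +1.820.
E° = +1.820 / 1 = +1.820 V.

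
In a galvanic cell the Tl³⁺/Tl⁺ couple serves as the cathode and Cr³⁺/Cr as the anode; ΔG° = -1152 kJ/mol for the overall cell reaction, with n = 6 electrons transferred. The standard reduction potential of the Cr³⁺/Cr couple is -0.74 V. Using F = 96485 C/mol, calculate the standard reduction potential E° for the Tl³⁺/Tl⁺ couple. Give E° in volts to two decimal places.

+1.25 V

E°cell = −ΔG°/(nF) = −(-1152×10³)/((6)(96485)) = +1.990 V.
Since Tl³⁺/Tl⁺ is the cathode and Cr³⁺/Cr the anode, E°cell = E°(Tl³⁺/Tl⁺) − E°(Cr³⁺/Cr).
So E°(Tl³⁺/Tl⁺) = E°cell + E°(Cr³⁺/Cr) = +1.990 + (-0.74) = +1.25 V.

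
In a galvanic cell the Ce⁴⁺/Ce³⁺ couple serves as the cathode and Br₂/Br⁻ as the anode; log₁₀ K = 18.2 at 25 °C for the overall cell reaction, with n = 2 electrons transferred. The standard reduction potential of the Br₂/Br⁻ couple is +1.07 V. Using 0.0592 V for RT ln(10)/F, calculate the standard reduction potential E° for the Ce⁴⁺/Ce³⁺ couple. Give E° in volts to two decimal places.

E°cell = (0.0592/n)·log K = (0.0592/2)(18.2) = +0.539 V.
Since Ce⁴⁺/Ce³⁺ is the cathode and Br₂/Br⁻ the anode, E°cell = E°(Ce⁴⁺/Ce³⁺) − E°(Br₂/Br⁻).
So E°(Ce⁴⁺/Ce³⁺) = E°cell + E°(Br₂/Br⁻) = +0.539 + (+1.07) = +1.61 V.

+1.61 V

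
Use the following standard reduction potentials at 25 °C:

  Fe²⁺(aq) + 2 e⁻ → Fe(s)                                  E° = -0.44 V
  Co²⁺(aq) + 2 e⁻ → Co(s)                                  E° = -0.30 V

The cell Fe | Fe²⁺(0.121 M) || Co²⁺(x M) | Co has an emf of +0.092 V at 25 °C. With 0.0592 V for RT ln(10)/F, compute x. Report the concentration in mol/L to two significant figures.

0.0029 M

Co²⁺/Co is the cathode, Fe²⁺/Fe the anode: E°cell = +0.14 V, n = 2.
Overall reaction: Co²⁺(aq) + Fe(s) → Co(s) + Fe²⁺(aq); Q = [Fe²⁺]^1/[Co²⁺]^1.
From E = E° − (0.0592/n) log Q: log Q = (E° − E)·n/0.0592 = (+0.14 − (+0.092))·2/0.0592 = 1.6216.
So 1·log[Co²⁺] = 1·log(0.121) − log Q = -0.9172 − (1.6216) = -2.5388; [Co²⁺] = 10^(-2.5388) ≈ 0.0029 M.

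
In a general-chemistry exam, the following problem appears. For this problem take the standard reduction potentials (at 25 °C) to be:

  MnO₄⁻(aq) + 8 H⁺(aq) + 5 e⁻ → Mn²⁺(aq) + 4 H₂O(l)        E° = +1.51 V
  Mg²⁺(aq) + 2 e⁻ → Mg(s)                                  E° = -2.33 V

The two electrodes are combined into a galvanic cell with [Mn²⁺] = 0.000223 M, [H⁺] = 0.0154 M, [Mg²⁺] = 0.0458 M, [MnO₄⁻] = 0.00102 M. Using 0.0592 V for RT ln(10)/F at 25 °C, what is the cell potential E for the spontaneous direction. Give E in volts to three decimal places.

MnO₄⁻/Mn²⁺ is the cathode (higher E°), Mg²⁺/Mg the anode: E°cell = +1.51 − (-2.33) = +3.84 V, n = 10.
Overall: 2 MnO₄⁻(aq) + 16 H⁺(aq) + 5 Mg(s) → 2 Mn²⁺(aq) + 8 H₂O(l) + 5 Mg²⁺(aq)
Q = [Mn²⁺]^2·[Mg²⁺]^5 / ([MnO₄⁻]^2·[H⁺]^16); log Q = 20.983.
E = E° − (0.0592/n) log Q = +3.84 − (0.0592/10)(20.983) = +3.716 V.

+3.716 V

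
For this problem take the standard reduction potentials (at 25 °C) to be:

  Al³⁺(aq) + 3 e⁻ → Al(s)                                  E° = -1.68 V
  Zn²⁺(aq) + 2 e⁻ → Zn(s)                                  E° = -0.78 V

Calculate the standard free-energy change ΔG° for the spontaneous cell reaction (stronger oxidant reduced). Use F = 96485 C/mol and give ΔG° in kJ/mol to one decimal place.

-521.0 kJ/mol

Zn²⁺/Zn (E° = -0.78 V) is the cathode; Al³⁺/Al (E° = -1.68 V) is the anode, so E°cell = +0.90 V.
Balancing electrons gives n = 6 (lcm of 2 and 3).
ΔG° = −nFE° = −(6)(96485)(+0.90) = -521,019 J = -521.0 kJ/mol.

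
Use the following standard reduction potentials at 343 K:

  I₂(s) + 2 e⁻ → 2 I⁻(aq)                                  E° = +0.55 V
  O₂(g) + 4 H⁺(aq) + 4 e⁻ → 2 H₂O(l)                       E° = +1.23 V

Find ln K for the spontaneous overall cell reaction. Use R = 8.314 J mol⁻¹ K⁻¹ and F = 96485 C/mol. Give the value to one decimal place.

Cathode: O₂/H₂O; anode: I₂/I⁻. E°cell = (+1.23) − (+0.55) = +0.68 V, with n = 4.
ΔG° = −nFE° = −RT ln K, so ln K = nFE°/(RT) = (4)(96485)(+0.68) / ((8.314)(343)) = 92.029.

92.0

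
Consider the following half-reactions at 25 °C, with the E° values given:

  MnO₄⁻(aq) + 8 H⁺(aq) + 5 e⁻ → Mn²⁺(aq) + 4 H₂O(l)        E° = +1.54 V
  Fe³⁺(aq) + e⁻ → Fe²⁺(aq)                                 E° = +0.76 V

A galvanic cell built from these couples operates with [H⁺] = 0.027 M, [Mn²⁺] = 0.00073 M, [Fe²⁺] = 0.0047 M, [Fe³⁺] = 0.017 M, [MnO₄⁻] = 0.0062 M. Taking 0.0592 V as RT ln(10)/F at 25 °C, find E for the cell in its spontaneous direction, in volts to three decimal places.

MnO₄⁻/Mn²⁺ is the cathode (higher E°), Fe³⁺/Fe²⁺ the anode: E°cell = +1.54 − (+0.76) = +0.78 V, n = 5.
Overall: MnO₄⁻(aq) + 8 H⁺(aq) + 5 Fe²⁺(aq) → Mn²⁺(aq) + 4 H₂O(l) + 5 Fe³⁺(aq)
Q = [Mn²⁺]·[Fe³⁺]^5 / ([MnO₄⁻]·[H⁺]^8·[Fe²⁺]^5); log Q = 14.412.
E = E° − (0.0592/n) log Q = +0.78 − (0.0592/5)(14.412) = +0.609 V.

+0.609 V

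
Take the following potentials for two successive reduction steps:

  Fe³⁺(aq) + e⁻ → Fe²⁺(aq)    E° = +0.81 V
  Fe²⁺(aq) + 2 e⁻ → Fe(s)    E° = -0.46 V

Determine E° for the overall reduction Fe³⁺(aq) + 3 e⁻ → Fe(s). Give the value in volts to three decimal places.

-0.037 V

Standard free energies of sequential steps add: ΔG°₃ = ΔG°₁ + ΔG°₂, so n₃E°₃ = n₁E°₁ + n₂E°₂.
E°₃ = (1×+0.81 + 2×-0.46) / 3 = (-0.110) / 3 = -0.037 V.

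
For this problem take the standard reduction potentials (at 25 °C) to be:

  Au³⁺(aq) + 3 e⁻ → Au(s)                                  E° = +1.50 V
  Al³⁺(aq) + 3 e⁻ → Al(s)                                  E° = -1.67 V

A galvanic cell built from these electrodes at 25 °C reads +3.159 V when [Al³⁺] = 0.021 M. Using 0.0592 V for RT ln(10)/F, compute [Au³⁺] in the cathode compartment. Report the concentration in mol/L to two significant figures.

0.0058 M

Au³⁺/Au is the cathode, Al³⁺/Al the anode: E°cell = +3.17 V, n = 3.
Overall reaction: Au³⁺(aq) + Al(s) → Au(s) + Al³⁺(aq); Q = [Al³⁺]^1/[Au³⁺]^1.
From E = E° − (0.0592/n) log Q: log Q = (E° − E)·n/0.0592 = (+3.17 − (+3.159))·3/0.0592 = 0.5574.
So 1·log[Au³⁺] = 1·log(0.021) − log Q = -1.6778 − (0.5574) = -2.2352; [Au³⁺] = 10^(-2.2352) ≈ 0.0058 M.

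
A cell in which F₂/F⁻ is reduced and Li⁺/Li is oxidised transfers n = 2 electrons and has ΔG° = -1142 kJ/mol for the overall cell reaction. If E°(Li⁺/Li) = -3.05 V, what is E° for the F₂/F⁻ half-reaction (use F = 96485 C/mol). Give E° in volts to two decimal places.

E°cell = −ΔG°/(nF) = −(-1142×10³)/((2)(96485)) = +5.918 V.
Since F₂/F⁻ is the cathode and Li⁺/Li the anode, E°cell = E°(F₂/F⁻) − E°(Li⁺/Li).
So E°(F₂/F⁻) = E°cell + E°(Li⁺/Li) = +5.918 + (-3.05) = +2.87 V.

+2.87 V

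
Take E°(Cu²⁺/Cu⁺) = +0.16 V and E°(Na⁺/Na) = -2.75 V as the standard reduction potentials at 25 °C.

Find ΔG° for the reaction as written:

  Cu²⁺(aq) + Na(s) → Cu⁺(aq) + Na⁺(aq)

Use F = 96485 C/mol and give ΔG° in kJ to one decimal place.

-280.8 kJ

As written, Cu²⁺/Cu⁺ is reduced (cathode) and Na⁺/Na is oxidised (anode), so E°cell = (+0.16) − (-2.75) = +2.91 V.
Balancing electrons gives n = 1.
ΔG° = −nFE° = −(1)(96485)(+2.91) = -280,771 J = -280.8 kJ.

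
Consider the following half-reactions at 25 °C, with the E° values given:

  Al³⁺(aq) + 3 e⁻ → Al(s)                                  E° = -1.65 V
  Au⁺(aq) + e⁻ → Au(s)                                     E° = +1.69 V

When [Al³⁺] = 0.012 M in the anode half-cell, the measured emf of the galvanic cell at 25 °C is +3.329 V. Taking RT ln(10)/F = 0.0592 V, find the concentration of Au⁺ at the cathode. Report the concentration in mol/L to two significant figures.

Au⁺/Au is the cathode, Al³⁺/Al the anode: E°cell = +3.34 V, n = 3.
Overall reaction: 3 Au⁺(aq) + Al(s) → 3 Au(s) + Al³⁺(aq); Q = [Al³⁺]^1/[Au⁺]^3.
From E = E° − (0.0592/n) log Q: log Q = (E° − E)·n/0.0592 = (+3.34 − (+3.329))·3/0.0592 = 0.5574.
So 3·log[Au⁺] = 1·log(0.012) − log Q = -1.9208 − (0.5574) = -2.4782; log[Au⁺] = -2.4782 / 3 = -0.8261; [Au⁺] = 10^(-0.8261) ≈ 0.15 M.

0.15 M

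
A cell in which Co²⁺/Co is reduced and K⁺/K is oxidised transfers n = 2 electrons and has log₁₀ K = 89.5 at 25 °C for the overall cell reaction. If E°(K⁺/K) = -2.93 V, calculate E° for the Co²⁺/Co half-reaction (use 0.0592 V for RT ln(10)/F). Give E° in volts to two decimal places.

-0.28 V

E°cell = (0.0592/n)·log K = (0.0592/2)(89.5) = +2.649 V.
Since Co²⁺/Co is the cathode and K⁺/K the anode, E°cell = E°(Co²⁺/Co) − E°(K⁺/K).
So E°(Co²⁺/Co) = E°cell + E°(K⁺/K) = +2.649 + (-2.93) = -0.28 V.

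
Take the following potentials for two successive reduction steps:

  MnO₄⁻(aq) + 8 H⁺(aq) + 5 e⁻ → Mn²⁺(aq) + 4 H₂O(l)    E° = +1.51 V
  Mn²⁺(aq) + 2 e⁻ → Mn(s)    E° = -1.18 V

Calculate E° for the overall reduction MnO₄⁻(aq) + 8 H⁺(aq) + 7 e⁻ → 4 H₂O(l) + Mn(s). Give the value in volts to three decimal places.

+0.741 V

Standard free energies of sequential steps add: ΔG°₃ = ΔG°₁ + ΔG°₂, so n₃E°₃ = n₁E°₁ + n₂E°₂.
E°₃ = (5×+1.51 + 2×-1.18) / 7 = (+5.190) / 7 = +0.741 V.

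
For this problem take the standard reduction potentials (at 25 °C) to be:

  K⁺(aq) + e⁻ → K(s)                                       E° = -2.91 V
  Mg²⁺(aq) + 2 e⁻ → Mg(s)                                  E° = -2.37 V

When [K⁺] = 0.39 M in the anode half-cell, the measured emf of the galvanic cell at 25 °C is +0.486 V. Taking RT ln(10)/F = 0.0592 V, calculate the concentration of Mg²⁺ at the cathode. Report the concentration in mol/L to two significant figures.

0.0023 M

Mg²⁺/Mg is the cathode, K⁺/K the anode: E°cell = +0.54 V, n = 2.
Overall reaction: Mg²⁺(aq) + 2 K(s) → Mg(s) + 2 K⁺(aq); Q = [K⁺]^2/[Mg²⁺]^1.
From E = E° − (0.0592/n) log Q: log Q = (E° − E)·n/0.0592 = (+0.54 − (+0.486))·2/0.0592 = 1.8243.
So 1·log[Mg²⁺] = 2·log(0.39) − log Q = -0.8179 − (1.8243) = -2.6422; [Mg²⁺] = 10^(-2.6422) ≈ 0.0023 M.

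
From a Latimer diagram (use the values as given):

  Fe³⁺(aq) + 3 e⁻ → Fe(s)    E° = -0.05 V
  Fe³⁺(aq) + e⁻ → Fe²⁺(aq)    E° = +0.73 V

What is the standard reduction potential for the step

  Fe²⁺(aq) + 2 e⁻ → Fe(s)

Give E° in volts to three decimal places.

Sequential free energies add, so n₃E°₃ = n₁E°₁ + n₂E°₂.
With n₃ = 3, and the known step contributing 1×(+0.73) V, the unknown satisfies 2·E° = 3×(-0.05) − 1×(+0.73) = -0.880.
E° = -0.880 / 2 = -0.440 V.

-0.440 V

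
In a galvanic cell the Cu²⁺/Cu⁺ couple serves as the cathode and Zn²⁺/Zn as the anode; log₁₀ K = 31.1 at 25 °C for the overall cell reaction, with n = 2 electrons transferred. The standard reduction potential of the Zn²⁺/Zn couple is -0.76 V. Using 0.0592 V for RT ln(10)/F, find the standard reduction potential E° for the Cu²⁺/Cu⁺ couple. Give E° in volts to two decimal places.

+0.16 V

E°cell = (0.0592/n)·log K = (0.0592/2)(31.1) = +0.921 V.
Since Cu²⁺/Cu⁺ is the cathode and Zn²⁺/Zn the anode, E°cell = E°(Cu²⁺/Cu⁺) − E°(Zn²⁺/Zn).
So E°(Cu²⁺/Cu⁺) = E°cell + E°(Zn²⁺/Zn) = +0.921 + (-0.76) = +0.16 V.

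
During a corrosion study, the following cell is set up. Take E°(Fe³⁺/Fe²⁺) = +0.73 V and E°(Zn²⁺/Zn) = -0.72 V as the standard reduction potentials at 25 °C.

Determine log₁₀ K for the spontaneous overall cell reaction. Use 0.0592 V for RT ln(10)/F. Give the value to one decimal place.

Cathode: Fe³⁺/Fe²⁺; anode: Zn²⁺/Zn. E°cell = +1.45 V, n = 2.
log K = nE°cell / 0.0592 = (2)(+1.45) / 0.0592 = 49.0.

49.0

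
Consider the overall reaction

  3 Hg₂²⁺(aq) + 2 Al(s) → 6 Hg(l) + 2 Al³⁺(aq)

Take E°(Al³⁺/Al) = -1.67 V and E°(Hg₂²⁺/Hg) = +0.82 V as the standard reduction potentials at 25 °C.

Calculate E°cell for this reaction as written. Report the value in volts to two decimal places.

+2.49 V

The Hg₂²⁺/Hg couple has the higher reduction potential, so it is the cathode; Al³⁺/Al is oxidised at the anode.
E°cell = E°(cathode) − E°(anode) = (+0.82) − (-1.67) = +2.49 V.
Since E°cell > 0, the reaction is spontaneous under standard conditions.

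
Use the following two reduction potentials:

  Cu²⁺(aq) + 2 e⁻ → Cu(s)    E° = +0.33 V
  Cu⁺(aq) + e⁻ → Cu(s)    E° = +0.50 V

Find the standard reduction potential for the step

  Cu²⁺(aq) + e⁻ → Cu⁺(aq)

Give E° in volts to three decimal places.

+0.160 V

Sequential free energies add, so n₃E°₃ = n₁E°₁ + n₂E°₂.
With n₃ = 2, and the known step contributing 1×(+0.50) V, the unknown satisfies 1·E° = 2×(+0.33) − 1×(+0.50) = +0.160.
E° = +0.160 / 1 = +0.160 V.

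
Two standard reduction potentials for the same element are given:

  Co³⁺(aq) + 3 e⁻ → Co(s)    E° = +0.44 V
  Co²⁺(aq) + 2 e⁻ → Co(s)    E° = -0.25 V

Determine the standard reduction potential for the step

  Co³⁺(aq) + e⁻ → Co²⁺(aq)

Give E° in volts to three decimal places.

+1.820 V

Sequential free energies add, so n₃E°₃ = n₁E°₁ + n₂E°₂.
With n₃ = 3, and the known step contributing 2×(-0.25) V, the unknown satisfies 1·E° = 3×(+0.44) − 2×(-0.25) = +1.820.
E° = +1.820 / 1 = +1.820 V.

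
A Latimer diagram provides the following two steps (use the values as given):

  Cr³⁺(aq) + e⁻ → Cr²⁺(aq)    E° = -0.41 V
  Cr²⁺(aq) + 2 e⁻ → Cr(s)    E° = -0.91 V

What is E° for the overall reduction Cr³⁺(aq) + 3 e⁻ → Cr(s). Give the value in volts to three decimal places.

Since ΔG° = −nFE° is additive over sequential reductions, n₃E°₃ = n₁E°₁ + n₂E°₂.
E°₃ = (1×-0.41 + 2×-0.91) / 3 = (-2.230) / 3 = -0.743 V.

-0.743 V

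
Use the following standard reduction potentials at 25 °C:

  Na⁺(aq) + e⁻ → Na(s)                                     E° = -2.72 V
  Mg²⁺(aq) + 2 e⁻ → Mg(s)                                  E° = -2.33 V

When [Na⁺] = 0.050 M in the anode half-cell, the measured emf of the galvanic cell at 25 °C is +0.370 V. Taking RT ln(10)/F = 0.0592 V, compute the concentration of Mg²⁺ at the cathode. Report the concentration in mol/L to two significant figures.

0.00053 M

Mg²⁺/Mg is the cathode, Na⁺/Na the anode: E°cell = +0.39 V, n = 2.
Overall reaction: Mg²⁺(aq) + 2 Na(s) → Mg(s) + 2 Na⁺(aq); Q = [Na⁺]^2/[Mg²⁺]^1.
From E = E° − (0.0592/n) log Q: log Q = (E° − E)·n/0.0592 = (+0.39 − (+0.370))·2/0.0592 = 0.6757.
So 1·log[Mg²⁺] = 2·log(0.05) − log Q = -2.6021 − (0.6757) = -3.2778; [Mg²⁺] = 10^(-3.2778) ≈ 0.00053 M.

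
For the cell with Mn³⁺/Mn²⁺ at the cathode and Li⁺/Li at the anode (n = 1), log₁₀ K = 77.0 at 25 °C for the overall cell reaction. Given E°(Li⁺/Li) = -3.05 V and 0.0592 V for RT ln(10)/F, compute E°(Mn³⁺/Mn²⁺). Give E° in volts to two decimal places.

E°cell = (0.0592/n)·log K = (0.0592/1)(77.0) = +4.558 V.
Since Mn³⁺/Mn²⁺ is the cathode and Li⁺/Li the anode, E°cell = E°(Mn³⁺/Mn²⁺) − E°(Li⁺/Li).
So E°(Mn³⁺/Mn²⁺) = E°cell + E°(Li⁺/Li) = +4.558 + (-3.05) = +1.51 V.

+1.51 V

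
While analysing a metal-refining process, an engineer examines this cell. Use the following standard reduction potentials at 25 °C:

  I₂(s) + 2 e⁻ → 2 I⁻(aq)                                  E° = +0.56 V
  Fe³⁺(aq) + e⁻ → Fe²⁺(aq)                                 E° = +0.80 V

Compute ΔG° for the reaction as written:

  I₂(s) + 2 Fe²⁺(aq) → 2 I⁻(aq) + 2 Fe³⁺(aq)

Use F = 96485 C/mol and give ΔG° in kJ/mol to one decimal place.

+46.3 kJ/mol

As written, I₂/I⁻ is reduced (cathode) and Fe³⁺/Fe²⁺ is oxidised (anode), so E°cell = (+0.56) − (+0.80) = -0.24 V.
Balancing electrons gives n = 2.
ΔG° = −nFE° = −(2)(96485)(-0.24) = 46,313 J = +46.3 kJ/mol.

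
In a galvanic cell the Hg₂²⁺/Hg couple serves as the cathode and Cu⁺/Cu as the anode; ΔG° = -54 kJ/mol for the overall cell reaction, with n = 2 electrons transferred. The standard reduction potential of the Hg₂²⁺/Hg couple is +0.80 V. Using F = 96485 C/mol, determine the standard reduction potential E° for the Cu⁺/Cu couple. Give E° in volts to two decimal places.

+0.52 V

E°cell = −ΔG°/(nF) = −(-54×10³)/((2)(96485)) = +0.280 V.
Since Hg₂²⁺/Hg is the cathode and Cu⁺/Cu the anode, E°cell = E°(Hg₂²⁺/Hg) − E°(Cu⁺/Cu).
So E°(Cu⁺/Cu) = E°(Hg₂²⁺/Hg) − E°cell = (+0.80) − (+0.280) = +0.52 V.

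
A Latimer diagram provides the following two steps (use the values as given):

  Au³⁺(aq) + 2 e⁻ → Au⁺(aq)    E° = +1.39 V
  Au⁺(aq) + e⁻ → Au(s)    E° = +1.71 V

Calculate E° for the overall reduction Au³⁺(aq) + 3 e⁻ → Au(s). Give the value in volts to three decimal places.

Adding the free-energy changes (−nFE°) of the two steps gives −n₃FE°₃ = −n₁FE°₁ − n₂FE°₂.
E°₃ = (2×+1.39 + 1×+1.71) / 3 = (+4.490) / 3 = +1.497 V.
E° values themselves are not directly additive — weighting by electron count is essential.

+1.497 V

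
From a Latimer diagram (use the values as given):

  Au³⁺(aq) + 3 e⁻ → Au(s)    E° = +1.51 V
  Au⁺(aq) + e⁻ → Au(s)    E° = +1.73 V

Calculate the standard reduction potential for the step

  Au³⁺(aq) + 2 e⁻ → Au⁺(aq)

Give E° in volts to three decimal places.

+1.400 V

Sequential free energies add, so n₃E°₃ = n₁E°₁ + n₂E°₂.
With n₃ = 3, and the known step contributing 1×(+1.73) V, the unknown satisfies 2·E° = 3×(+1.51) − 1×(+1.73) = +2.800.
E° = +2.800 / 2 = +1.400 V.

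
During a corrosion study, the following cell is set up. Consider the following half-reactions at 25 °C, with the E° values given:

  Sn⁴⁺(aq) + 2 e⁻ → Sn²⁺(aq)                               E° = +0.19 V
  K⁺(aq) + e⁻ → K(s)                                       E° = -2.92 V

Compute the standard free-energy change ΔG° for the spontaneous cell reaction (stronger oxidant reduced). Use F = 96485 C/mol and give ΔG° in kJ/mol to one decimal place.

-600.1 kJ/mol

Sn⁴⁺/Sn²⁺ (E° = +0.19 V) is the cathode; K⁺/K (E° = -2.92 V) is the anode, so E°cell = +3.11 V.
Balancing electrons gives n = 2 (lcm of 2 and 1).
ΔG° = −nFE° = −(2)(96485)(+3.11) = -600,137 J = -600.1 kJ/mol.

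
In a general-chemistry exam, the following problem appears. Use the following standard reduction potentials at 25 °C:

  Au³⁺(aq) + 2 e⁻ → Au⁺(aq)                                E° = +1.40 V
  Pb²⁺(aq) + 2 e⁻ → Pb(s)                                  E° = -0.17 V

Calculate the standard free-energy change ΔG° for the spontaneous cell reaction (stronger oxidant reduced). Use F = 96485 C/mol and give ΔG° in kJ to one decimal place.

Au³⁺/Au⁺ (E° = +1.40 V) is the cathode; Pb²⁺/Pb (E° = -0.17 V) is the anode, so E°cell = +1.57 V.
Balancing electrons gives n = 2 (lcm of 2 and 2).
ΔG° = −nFE° = −(2)(96485)(+1.57) = -302,963 J = -303.0 kJ.

-303.0 kJ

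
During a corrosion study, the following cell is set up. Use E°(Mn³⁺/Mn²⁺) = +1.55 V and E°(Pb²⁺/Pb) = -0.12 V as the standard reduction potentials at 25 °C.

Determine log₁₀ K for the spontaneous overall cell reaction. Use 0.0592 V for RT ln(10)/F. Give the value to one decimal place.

Cathode: Mn³⁺/Mn²⁺; anode: Pb²⁺/Pb. E°cell = +1.67 V, n = 2.
log K = nE°cell / 0.0592 = (2)(+1.67) / 0.0592 = 56.4.

56.4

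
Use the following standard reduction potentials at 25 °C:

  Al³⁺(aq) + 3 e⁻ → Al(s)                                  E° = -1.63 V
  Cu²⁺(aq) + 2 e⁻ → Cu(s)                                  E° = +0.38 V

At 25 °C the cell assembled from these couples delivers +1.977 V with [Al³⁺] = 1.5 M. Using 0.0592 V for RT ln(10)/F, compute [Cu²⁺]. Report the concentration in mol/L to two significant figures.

Cu²⁺/Cu is the cathode, Al³⁺/Al the anode: E°cell = +2.01 V, n = 6.
Overall reaction: 3 Cu²⁺(aq) + 2 Al(s) → 3 Cu(s) + 2 Al³⁺(aq); Q = [Al³⁺]^2/[Cu²⁺]^3.
From E = E° − (0.0592/n) log Q: log Q = (E° − E)·n/0.0592 = (+2.01 − (+1.977))·6/0.0592 = 3.3446.
So 3·log[Cu²⁺] = 2·log(1.5) − log Q = 0.3522 − (3.3446) = -2.9924; log[Cu²⁺] = -2.9924 / 3 = -0.9975; [Cu²⁺] = 10^(-0.9975) ≈ 0.10 M.

0.10 M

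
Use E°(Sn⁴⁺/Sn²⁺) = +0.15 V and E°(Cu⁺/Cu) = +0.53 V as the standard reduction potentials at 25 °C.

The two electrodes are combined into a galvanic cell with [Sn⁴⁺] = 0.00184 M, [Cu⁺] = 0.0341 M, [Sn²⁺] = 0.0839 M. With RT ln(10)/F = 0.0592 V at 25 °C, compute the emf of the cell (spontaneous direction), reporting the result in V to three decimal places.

+0.342 V

Cu⁺/Cu is the cathode (higher E°), Sn⁴⁺/Sn²⁺ the anode: E°cell = +0.53 − (+0.15) = +0.38 V, n = 2.
Overall: 2 Cu⁺(aq) + Sn²⁺(aq) → 2 Cu(s) + Sn⁴⁺(aq)
Q = [Sn⁴⁺] / ([Cu⁺]^2·[Sn²⁺]); log Q = 1.276.
E = E° − (0.0592/n) log Q = +0.38 − (0.0592/2)(1.276) = +0.342 V.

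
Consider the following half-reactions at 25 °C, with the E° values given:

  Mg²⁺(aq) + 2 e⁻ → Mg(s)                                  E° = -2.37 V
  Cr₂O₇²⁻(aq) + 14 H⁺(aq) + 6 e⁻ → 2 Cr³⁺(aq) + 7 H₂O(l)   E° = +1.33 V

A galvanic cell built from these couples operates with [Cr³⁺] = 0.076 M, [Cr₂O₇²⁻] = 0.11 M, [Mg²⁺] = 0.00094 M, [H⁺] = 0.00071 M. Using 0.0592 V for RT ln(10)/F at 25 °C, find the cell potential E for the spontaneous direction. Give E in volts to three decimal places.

+3.367 V

Cr₂O₇²⁻/Cr³⁺ is the cathode (higher E°), Mg²⁺/Mg the anode: E°cell = +1.33 − (-2.37) = +3.70 V, n = 6.
Overall: Cr₂O₇²⁻(aq) + 14 H⁺(aq) + 3 Mg(s) → 2 Cr³⁺(aq) + 7 H₂O(l) + 3 Mg²⁺(aq)
Q = [Cr³⁺]^2·[Mg²⁺]^3 / ([Cr₂O₇²⁻]·[H⁺]^14); log Q = 33.722.
E = E° − (0.0592/n) log Q = +3.70 − (0.0592/6)(33.722) = +3.367 V.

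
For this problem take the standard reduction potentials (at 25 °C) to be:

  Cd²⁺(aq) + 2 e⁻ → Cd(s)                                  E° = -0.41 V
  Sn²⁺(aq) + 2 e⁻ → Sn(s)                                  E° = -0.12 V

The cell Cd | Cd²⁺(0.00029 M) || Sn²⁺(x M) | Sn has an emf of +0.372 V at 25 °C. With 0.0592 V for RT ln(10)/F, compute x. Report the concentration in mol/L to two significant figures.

Sn²⁺/Sn is the cathode, Cd²⁺/Cd the anode: E°cell = +0.29 V, n = 2.
Overall reaction: Sn²⁺(aq) + Cd(s) → Sn(s) + Cd²⁺(aq); Q = [Cd²⁺]^1/[Sn²⁺]^1.
From E = E° − (0.0592/n) log Q: log Q = (E° − E)·n/0.0592 = (+0.29 − (+0.372))·2/0.0592 = -2.7703.
So 1·log[Sn²⁺] = 1·log(0.00029) − log Q = -3.5376 − (-2.7703) = -0.7673; [Sn²⁺] = 10^(-0.7673) ≈ 0.17 M.

0.17 M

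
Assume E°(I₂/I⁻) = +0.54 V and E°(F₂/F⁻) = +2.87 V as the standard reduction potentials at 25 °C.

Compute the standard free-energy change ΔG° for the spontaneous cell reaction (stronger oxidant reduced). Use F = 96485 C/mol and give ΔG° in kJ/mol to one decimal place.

-449.6 kJ/mol

F₂/F⁻ (E° = +2.87 V) is the cathode; I₂/I⁻ (E° = +0.54 V) is the anode, so E°cell = +2.33 V.
Balancing electrons gives n = 2 (lcm of 2 and 2).
ΔG° = −nFE° = −(2)(96485)(+2.33) = -449,620 J = -449.6 kJ/mol.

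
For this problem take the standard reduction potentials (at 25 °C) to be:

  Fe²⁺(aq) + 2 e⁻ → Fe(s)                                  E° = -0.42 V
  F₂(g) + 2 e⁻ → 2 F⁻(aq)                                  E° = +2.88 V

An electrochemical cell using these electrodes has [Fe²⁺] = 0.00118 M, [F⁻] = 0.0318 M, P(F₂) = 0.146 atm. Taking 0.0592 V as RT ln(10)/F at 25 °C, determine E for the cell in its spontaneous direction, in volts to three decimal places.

F₂/F⁻ is the cathode (higher E°), Fe²⁺/Fe the anode: E°cell = +2.88 − (-0.42) = +3.30 V, n = 2.
Overall: F₂(g) + Fe(s) → 2 F⁻(aq) + Fe²⁺(aq)
Q = [F⁻]^2·[Fe²⁺] / (P(F₂)); log Q = -5.088.
E = E° − (0.0592/n) log Q = +3.30 − (0.0592/2)(-5.088) = +3.451 V.

+3.451 V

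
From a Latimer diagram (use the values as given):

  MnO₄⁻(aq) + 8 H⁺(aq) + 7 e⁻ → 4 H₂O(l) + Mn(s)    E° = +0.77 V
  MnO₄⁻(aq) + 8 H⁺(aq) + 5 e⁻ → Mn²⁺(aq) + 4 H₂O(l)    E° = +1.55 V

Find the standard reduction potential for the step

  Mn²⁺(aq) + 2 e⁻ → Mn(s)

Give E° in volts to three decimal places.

Sequential free energies add, so n₃E°₃ = n₁E°₁ + n₂E°₂.
With n₃ = 7, and the known step contributing 5×(+1.55) V, the unknown satisfies 2·E° = 7×(+0.77) − 5×(+1.55) = -2.360.
E° = -2.360 / 2 = -1.180 V.

-1.180 V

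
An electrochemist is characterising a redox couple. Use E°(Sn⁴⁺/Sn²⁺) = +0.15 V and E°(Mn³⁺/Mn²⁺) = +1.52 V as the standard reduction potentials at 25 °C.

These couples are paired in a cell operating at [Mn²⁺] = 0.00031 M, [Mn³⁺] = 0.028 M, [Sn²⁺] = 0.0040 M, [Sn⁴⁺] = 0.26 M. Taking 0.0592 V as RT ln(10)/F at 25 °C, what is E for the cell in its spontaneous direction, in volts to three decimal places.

+1.432 V

Mn³⁺/Mn²⁺ is the cathode (higher E°), Sn⁴⁺/Sn²⁺ the anode: E°cell = +1.52 − (+0.15) = +1.37 V, n = 2.
Overall: 2 Mn³⁺(aq) + Sn²⁺(aq) → 2 Mn²⁺(aq) + Sn⁴⁺(aq)
Q = [Mn²⁺]^2·[Sn⁴⁺] / ([Mn³⁺]^2·[Sn²⁺]); log Q = -2.099.
E = E° − (0.0592/n) log Q = +1.37 − (0.0592/2)(-2.099) = +1.432 V.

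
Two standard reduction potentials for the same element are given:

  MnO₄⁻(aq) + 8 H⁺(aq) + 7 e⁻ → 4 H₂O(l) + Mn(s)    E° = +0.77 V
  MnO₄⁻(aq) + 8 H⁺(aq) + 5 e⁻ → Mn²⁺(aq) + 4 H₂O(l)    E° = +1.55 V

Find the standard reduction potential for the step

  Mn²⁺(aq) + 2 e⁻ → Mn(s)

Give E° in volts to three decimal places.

Sequential free energies add, so n₃E°₃ = n₁E°₁ + n₂E°₂.
With n₃ = 7, and the known step contributing 5×(+1.55) V, the unknown satisfies 2·E° = 7×(+0.77) − 5×(+1.55) = -2.360.
E° = -2.360 / 2 = -1.180 V.

-1.180 V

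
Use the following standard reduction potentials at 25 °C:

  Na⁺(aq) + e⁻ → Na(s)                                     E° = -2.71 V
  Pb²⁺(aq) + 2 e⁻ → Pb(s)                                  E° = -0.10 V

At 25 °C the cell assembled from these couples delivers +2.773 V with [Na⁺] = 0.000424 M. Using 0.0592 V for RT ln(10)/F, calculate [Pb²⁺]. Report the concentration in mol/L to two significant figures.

0.058 M

Pb²⁺/Pb is the cathode, Na⁺/Na the anode: E°cell = +2.61 V, n = 2.
Overall reaction: Pb²⁺(aq) + 2 Na(s) → Pb(s) + 2 Na⁺(aq); Q = [Na⁺]^2/[Pb²⁺]^1.
From E = E° − (0.0592/n) log Q: log Q = (E° − E)·n/0.0592 = (+2.61 − (+2.773))·2/0.0592 = -5.5068.
So 1·log[Pb²⁺] = 2·log(0.000424) − log Q = -6.7453 − (-5.5068) = -1.2385; [Pb²⁺] = 10^(-1.2385) ≈ 0.058 M.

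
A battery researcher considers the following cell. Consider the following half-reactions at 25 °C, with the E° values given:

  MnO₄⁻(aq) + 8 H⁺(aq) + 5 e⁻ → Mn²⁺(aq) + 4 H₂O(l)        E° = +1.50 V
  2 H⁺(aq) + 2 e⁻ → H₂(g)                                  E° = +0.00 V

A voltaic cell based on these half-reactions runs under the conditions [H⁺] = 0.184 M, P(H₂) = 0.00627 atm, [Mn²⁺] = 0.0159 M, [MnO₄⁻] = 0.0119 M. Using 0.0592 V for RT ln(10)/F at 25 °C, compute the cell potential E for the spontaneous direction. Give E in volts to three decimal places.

+1.407 V

MnO₄⁻/Mn²⁺ is the cathode (higher E°), H⁺/H₂ the anode: E°cell = +1.50 − (+0.00) = +1.50 V, n = 10.
Overall: 2 MnO₄⁻(aq) + 6 H⁺(aq) + 5 H₂(g) → 2 Mn²⁺(aq) + 8 H₂O(l)
Q = [Mn²⁺]^2 / ([MnO₄⁻]^2·[H⁺]^6·P(H₂)^5); log Q = 15.676.
E = E° − (0.0592/n) log Q = +1.50 − (0.0592/10)(15.676) = +1.407 V.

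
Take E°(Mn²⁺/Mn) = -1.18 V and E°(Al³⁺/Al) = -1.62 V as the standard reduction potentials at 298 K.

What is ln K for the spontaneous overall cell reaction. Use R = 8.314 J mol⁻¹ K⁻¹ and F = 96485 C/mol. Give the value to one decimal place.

102.8

Cathode: Mn²⁺/Mn; anode: Al³⁺/Al. E°cell = (-1.18) − (-1.62) = +0.44 V, with n = 6.
ΔG° = −nFE° = −RT ln K, so ln K = nFE°/(RT) = (6)(96485)(+0.44) / ((8.314)(298)) = 102.810.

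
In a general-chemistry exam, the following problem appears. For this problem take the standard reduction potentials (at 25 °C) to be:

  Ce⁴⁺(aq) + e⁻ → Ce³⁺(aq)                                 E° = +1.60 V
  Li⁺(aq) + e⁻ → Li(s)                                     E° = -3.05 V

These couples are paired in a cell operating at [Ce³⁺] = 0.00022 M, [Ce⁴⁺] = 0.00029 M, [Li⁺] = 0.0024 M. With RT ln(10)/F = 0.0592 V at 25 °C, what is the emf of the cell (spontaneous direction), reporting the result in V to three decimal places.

+4.812 V

Ce⁴⁺/Ce³⁺ is the cathode (higher E°), Li⁺/Li the anode: E°cell = +1.60 − (-3.05) = +4.65 V, n = 1.
Overall: Ce⁴⁺(aq) + Li(s) → Ce³⁺(aq) + Li⁺(aq)
Q = [Ce³⁺]·[Li⁺] / ([Ce⁴⁺]); log Q = -2.740.
E = E° − (0.0592/n) log Q = +4.65 − (0.0592/1)(-2.740) = +4.812 V.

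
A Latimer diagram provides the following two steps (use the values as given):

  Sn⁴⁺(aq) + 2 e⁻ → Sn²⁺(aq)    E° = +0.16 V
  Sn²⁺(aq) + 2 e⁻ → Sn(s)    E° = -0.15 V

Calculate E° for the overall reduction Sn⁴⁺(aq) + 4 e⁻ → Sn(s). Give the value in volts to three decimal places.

Adding the free-energy changes (−nFE°) of the two steps gives −n₃FE°₃ = −n₁FE°₁ − n₂FE°₂.
E°₃ = (2×+0.16 + 2×-0.15) / 4 = (+0.020) / 4 = +0.005 V.

+0.005 V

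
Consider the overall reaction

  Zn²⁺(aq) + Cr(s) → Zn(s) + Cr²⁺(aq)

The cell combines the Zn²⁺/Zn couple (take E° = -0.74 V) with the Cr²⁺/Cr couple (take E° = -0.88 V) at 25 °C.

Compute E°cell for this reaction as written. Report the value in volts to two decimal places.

The Zn²⁺/Zn couple has the higher reduction potential, so it is the cathode; Cr²⁺/Cr is oxidised at the anode.
E°cell = E°(cathode) − E°(anode) = (-0.74) − (-0.88) = +0.14 V.

+0.14 V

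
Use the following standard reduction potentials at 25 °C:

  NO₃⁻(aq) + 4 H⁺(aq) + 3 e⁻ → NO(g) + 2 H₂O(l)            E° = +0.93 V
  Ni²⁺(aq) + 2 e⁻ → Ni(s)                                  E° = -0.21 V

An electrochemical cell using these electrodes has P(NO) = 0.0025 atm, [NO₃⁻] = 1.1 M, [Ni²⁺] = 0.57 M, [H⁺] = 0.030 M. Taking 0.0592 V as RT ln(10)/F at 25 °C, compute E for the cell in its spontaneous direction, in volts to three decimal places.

NO₃⁻/NO is the cathode (higher E°), Ni²⁺/Ni the anode: E°cell = +0.93 − (-0.21) = +1.14 V, n = 6.
Overall: 2 NO₃⁻(aq) + 8 H⁺(aq) + 3 Ni(s) → 2 NO(g) + 4 H₂O(l) + 3 Ni²⁺(aq)
Q = P(NO)^2·[Ni²⁺]^3 / ([NO₃⁻]^2·[H⁺]^8); log Q = 6.164.
E = E° − (0.0592/n) log Q = +1.14 − (0.0592/6)(6.164) = +1.079 V.

+1.079 V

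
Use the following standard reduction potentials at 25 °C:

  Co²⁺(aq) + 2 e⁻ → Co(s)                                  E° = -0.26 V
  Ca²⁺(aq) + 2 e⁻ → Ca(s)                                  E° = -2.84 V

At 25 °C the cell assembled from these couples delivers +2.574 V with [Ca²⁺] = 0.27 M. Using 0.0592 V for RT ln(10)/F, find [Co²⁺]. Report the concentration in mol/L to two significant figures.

0.17 M

Co²⁺/Co is the cathode, Ca²⁺/Ca the anode: E°cell = +2.58 V, n = 2.
Overall reaction: Co²⁺(aq) + Ca(s) → Co(s) + Ca²⁺(aq); Q = [Ca²⁺]^1/[Co²⁺]^1.
From E = E° − (0.0592/n) log Q: log Q = (E° − E)·n/0.0592 = (+2.58 − (+2.574))·2/0.0592 = 0.2027.
So 1·log[Co²⁺] = 1·log(0.27) − log Q = -0.5686 − (0.2027) = -0.7713; [Co²⁺] = 10^(-0.7713) ≈ 0.17 M.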